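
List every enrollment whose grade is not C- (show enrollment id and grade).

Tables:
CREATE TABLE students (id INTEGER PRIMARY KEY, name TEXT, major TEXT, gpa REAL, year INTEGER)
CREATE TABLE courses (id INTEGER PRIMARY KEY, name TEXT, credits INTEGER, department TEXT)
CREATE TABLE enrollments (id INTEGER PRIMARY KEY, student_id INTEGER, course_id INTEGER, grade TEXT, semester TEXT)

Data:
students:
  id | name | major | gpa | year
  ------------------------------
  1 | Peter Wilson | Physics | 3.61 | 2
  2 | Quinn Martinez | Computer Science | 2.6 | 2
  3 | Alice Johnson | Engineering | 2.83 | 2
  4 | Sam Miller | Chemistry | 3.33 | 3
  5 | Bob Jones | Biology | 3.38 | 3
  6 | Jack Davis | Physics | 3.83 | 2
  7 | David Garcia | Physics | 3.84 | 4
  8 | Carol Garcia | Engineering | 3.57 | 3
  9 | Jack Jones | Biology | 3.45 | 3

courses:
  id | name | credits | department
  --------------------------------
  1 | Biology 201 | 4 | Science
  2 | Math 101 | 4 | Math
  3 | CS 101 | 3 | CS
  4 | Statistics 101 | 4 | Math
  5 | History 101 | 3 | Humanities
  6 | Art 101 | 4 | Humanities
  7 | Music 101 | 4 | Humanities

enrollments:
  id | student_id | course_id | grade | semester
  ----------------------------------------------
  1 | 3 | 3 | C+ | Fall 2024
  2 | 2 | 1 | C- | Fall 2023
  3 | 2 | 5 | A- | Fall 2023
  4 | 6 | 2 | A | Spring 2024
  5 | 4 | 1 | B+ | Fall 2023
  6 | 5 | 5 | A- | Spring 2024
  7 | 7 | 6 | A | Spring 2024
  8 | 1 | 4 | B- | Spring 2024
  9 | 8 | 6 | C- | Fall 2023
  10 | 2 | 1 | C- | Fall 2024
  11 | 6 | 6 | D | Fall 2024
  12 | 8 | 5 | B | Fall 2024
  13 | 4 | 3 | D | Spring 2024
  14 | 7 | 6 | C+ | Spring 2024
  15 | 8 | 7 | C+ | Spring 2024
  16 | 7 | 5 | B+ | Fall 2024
SELECT id, grade FROM enrollments WHERE grade <> 'C-'

Execution result:
id | grade
1 | C+
3 | A-
4 | A
5 | B+
6 | A-
7 | A
8 | B-
11 | D
12 | B
13 | D
14 | C+
15 | C+
16 | B+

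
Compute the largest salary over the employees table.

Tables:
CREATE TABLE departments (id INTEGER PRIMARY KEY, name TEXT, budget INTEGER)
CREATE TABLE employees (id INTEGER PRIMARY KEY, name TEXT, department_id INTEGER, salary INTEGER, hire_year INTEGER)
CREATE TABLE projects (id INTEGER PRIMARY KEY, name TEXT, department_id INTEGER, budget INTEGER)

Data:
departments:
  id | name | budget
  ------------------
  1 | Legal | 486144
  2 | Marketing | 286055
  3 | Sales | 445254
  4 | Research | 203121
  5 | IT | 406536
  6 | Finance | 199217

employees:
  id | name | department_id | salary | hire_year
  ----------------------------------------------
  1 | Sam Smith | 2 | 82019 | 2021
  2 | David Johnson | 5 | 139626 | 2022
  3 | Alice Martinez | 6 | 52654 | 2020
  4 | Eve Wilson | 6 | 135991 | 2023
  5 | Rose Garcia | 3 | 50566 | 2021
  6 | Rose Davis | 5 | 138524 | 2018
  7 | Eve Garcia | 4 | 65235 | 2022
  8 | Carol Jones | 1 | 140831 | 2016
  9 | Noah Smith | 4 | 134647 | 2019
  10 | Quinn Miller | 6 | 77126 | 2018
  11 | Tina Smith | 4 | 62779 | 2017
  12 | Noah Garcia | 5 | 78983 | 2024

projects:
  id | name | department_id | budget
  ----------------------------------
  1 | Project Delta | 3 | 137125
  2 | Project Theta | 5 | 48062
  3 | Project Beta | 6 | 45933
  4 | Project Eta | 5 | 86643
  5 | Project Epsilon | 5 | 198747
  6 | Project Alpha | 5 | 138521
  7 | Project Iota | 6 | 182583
SELECT MAX(salary) FROM employees

Execution result:
140831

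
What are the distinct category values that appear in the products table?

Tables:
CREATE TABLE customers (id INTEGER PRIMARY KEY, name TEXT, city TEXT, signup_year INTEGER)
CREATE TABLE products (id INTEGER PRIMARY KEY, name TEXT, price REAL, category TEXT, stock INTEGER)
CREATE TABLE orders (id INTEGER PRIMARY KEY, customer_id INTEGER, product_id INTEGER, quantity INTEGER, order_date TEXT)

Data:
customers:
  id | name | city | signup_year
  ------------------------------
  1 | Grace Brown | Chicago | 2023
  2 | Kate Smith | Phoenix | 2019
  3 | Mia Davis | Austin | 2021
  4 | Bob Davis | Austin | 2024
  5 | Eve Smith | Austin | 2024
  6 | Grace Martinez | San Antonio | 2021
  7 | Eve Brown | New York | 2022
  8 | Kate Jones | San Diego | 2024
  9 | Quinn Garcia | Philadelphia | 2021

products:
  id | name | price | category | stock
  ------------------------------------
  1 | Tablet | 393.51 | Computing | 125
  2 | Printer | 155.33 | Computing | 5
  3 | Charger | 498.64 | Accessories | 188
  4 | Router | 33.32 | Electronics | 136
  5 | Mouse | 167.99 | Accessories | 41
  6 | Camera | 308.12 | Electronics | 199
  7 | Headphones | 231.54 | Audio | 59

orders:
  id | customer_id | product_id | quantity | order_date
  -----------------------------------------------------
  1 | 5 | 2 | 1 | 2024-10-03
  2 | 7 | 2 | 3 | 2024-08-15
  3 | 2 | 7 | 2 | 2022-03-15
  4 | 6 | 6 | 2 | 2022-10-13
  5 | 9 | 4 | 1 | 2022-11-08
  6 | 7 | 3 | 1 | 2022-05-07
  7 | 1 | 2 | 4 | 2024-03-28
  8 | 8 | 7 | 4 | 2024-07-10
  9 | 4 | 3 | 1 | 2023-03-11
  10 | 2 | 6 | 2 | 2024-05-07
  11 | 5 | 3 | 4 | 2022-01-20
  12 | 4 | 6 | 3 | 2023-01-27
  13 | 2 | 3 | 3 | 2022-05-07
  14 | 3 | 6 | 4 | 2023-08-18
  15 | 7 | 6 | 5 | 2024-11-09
SELECT DISTINCT category FROM products

Execution result:
category
Computing
Accessories
Electronics
Audio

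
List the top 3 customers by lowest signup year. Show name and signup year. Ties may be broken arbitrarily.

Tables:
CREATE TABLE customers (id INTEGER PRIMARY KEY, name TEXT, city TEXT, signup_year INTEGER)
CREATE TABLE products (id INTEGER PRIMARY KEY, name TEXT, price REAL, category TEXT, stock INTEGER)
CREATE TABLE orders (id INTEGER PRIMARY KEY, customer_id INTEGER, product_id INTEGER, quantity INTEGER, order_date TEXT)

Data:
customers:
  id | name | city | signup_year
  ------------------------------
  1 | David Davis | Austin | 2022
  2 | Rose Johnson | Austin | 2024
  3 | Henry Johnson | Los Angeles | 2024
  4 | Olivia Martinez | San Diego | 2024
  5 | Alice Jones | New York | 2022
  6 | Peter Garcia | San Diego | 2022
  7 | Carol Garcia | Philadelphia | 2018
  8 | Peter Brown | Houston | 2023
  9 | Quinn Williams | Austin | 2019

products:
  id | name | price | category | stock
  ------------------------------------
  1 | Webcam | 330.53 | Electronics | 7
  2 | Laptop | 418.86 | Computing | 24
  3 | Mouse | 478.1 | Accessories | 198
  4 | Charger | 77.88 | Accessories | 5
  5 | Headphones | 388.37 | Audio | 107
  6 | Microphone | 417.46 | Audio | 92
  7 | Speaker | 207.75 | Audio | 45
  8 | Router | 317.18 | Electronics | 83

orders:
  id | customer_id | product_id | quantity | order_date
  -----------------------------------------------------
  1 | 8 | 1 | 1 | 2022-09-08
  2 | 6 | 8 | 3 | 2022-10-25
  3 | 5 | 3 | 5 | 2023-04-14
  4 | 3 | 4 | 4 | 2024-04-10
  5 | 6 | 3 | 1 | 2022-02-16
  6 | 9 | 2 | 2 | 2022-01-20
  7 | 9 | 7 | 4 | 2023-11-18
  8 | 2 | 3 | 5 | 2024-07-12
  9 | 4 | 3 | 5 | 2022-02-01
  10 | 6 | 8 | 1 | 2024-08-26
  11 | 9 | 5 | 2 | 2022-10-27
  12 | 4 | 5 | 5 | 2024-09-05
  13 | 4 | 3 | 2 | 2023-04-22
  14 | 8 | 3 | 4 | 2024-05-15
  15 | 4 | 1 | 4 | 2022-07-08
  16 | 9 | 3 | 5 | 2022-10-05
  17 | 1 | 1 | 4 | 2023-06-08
SELECT name, signup_year FROM customers ORDER BY signup_year ASC LIMIT 3

Execution result:
name | signup_year
Carol Garcia | 2018
Quinn Williams | 2019
David Davis | 2022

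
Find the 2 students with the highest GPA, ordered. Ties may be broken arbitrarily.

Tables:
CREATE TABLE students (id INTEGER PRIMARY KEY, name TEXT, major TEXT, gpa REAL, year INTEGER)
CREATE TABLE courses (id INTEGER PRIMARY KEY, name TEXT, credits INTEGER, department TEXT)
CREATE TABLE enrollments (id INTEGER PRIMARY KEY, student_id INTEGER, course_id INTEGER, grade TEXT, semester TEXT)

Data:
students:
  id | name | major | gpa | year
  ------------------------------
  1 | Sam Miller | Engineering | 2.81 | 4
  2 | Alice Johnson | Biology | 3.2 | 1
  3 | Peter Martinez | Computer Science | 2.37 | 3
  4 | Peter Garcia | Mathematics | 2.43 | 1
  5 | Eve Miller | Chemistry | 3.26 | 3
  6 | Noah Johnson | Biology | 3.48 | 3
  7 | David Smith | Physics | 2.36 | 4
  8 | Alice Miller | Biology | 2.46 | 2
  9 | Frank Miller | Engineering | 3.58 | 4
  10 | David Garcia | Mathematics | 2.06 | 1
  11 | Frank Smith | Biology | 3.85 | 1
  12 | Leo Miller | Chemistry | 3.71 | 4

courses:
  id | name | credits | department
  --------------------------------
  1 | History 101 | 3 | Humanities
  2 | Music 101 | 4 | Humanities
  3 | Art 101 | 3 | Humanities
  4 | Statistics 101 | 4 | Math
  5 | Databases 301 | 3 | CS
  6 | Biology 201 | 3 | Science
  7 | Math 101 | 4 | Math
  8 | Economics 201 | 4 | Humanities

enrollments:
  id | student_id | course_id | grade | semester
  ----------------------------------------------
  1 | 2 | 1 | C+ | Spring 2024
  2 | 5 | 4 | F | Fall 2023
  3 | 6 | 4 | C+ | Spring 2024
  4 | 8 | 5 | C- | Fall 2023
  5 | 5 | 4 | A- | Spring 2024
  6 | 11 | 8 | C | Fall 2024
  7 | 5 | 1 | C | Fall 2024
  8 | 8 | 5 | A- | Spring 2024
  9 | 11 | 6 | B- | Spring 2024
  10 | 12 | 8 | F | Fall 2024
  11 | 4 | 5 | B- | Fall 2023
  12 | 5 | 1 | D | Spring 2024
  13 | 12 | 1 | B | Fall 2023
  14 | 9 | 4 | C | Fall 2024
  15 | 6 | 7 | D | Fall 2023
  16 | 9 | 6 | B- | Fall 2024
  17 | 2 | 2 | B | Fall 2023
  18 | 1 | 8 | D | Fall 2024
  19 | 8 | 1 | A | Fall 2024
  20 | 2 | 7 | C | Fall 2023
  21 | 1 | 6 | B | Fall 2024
SELECT name, gpa FROM students ORDER BY gpa DESC LIMIT 2

Execution result:
name | gpa
Frank Smith | 3.85
Leo Miller | 3.71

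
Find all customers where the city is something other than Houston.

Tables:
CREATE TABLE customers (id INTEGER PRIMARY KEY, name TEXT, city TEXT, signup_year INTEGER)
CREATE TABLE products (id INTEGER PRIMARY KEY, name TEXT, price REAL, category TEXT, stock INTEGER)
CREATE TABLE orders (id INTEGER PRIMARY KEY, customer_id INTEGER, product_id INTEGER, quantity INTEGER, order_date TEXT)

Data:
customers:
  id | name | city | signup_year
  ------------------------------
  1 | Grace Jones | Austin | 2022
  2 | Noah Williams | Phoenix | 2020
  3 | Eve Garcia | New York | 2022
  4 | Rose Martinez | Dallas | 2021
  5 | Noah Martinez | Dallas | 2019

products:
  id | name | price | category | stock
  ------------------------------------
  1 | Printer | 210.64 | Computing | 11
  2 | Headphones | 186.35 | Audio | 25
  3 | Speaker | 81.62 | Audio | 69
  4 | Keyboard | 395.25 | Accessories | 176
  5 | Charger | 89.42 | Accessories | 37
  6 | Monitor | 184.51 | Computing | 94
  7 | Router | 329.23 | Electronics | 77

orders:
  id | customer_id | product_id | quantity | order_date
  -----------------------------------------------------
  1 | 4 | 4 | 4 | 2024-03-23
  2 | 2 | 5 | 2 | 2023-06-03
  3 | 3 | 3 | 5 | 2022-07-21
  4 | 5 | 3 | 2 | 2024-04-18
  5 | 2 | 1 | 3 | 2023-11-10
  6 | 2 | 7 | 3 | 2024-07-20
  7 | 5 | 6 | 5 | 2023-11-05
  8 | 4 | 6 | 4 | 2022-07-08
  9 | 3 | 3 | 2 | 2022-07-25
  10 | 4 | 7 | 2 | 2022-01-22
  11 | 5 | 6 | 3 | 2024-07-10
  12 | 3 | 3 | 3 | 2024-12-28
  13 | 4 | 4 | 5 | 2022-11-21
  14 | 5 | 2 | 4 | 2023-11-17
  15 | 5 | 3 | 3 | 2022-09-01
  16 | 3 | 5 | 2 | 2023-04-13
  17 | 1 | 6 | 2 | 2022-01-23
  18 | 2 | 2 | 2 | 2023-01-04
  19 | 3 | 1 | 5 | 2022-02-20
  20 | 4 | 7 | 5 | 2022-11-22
SELECT name, city FROM customers WHERE city <> 'Houston'

Execution result:
name | city
Grace Jones | Austin
Noah Williams | Phoenix
Eve Garcia | New York
Rose Martinez | Dallas
Noah Martinez | Dallas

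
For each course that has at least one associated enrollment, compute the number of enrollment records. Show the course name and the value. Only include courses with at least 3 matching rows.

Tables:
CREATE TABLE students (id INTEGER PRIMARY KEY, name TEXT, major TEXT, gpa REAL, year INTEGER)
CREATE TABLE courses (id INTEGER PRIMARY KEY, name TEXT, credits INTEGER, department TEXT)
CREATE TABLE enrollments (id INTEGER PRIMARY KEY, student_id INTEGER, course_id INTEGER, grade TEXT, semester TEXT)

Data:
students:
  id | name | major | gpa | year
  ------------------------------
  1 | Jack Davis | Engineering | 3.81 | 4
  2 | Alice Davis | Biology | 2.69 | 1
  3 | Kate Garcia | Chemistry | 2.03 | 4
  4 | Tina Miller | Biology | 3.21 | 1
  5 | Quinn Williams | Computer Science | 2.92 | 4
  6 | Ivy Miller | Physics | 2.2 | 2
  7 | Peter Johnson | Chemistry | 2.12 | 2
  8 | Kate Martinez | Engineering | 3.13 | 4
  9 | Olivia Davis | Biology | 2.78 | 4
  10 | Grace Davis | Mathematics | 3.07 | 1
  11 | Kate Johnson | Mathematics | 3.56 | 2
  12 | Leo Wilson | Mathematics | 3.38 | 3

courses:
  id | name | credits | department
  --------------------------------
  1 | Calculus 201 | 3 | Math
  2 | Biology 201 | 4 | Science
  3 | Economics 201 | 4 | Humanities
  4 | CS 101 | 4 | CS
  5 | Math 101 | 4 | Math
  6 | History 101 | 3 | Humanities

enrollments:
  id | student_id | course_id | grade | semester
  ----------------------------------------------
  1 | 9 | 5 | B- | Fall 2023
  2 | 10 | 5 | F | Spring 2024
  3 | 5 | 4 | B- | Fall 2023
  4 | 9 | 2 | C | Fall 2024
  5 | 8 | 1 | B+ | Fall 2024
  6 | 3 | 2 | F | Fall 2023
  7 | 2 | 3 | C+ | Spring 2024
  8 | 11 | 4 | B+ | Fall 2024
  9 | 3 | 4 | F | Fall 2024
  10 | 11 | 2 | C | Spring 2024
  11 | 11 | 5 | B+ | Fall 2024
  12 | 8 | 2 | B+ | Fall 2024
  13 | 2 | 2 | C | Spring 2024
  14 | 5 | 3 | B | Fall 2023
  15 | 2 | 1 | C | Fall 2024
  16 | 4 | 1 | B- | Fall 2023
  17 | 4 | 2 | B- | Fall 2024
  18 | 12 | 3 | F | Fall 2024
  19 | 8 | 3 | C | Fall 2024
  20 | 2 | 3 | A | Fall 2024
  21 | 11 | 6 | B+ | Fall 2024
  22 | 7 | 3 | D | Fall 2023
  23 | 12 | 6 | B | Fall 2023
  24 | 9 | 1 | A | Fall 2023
SELECT p.name, COUNT(*) AS n FROM enrollments c JOIN courses p ON c.course_id = p.id GROUP BY p.id, p.name HAVING COUNT(*) >= 3

Execution result:
name | n
Calculus 201 | 4
Biology 201 | 6
Economics 201 | 6
CS 101 | 3
Math 101 | 3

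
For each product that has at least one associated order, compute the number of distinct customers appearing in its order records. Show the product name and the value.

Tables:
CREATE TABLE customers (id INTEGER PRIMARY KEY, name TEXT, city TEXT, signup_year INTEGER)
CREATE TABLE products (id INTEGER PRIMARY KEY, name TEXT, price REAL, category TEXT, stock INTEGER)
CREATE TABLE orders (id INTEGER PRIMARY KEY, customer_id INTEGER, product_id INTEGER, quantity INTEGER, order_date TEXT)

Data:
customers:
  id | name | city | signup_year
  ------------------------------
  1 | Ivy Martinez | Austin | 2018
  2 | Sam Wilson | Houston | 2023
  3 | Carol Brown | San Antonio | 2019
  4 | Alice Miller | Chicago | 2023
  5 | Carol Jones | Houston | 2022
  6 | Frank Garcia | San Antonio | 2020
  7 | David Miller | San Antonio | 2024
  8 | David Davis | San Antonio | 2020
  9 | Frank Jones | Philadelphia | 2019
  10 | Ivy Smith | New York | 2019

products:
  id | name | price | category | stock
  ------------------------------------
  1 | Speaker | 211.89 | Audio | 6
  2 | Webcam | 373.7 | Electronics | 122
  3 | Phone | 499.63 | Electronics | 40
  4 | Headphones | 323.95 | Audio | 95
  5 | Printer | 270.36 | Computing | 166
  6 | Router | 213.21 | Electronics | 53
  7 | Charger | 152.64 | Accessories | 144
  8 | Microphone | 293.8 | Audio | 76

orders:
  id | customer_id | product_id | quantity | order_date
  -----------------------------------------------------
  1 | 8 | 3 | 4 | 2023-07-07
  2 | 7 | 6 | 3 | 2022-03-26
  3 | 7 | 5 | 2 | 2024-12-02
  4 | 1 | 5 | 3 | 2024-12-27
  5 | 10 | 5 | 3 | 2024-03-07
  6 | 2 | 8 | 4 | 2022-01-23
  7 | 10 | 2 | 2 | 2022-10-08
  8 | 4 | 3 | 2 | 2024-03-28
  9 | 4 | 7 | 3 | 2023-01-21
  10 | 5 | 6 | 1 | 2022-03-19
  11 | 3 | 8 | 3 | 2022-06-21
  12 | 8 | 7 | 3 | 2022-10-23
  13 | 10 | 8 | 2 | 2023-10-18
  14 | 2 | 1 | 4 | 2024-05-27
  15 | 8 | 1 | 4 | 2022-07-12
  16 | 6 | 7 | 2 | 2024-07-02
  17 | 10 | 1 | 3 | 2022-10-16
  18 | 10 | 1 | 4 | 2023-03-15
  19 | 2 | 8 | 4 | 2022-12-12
SELECT p.name, COUNT(DISTINCT c.customer_id) AS distinct_customer_count FROM orders c JOIN products p ON c.product_id = p.id GROUP BY p.id, p.name

Execution result:
name | distinct_customer_count
Speaker | 3
Webcam | 1
Phone | 2
Printer | 3
Router | 2
Charger | 3
Microphone | 3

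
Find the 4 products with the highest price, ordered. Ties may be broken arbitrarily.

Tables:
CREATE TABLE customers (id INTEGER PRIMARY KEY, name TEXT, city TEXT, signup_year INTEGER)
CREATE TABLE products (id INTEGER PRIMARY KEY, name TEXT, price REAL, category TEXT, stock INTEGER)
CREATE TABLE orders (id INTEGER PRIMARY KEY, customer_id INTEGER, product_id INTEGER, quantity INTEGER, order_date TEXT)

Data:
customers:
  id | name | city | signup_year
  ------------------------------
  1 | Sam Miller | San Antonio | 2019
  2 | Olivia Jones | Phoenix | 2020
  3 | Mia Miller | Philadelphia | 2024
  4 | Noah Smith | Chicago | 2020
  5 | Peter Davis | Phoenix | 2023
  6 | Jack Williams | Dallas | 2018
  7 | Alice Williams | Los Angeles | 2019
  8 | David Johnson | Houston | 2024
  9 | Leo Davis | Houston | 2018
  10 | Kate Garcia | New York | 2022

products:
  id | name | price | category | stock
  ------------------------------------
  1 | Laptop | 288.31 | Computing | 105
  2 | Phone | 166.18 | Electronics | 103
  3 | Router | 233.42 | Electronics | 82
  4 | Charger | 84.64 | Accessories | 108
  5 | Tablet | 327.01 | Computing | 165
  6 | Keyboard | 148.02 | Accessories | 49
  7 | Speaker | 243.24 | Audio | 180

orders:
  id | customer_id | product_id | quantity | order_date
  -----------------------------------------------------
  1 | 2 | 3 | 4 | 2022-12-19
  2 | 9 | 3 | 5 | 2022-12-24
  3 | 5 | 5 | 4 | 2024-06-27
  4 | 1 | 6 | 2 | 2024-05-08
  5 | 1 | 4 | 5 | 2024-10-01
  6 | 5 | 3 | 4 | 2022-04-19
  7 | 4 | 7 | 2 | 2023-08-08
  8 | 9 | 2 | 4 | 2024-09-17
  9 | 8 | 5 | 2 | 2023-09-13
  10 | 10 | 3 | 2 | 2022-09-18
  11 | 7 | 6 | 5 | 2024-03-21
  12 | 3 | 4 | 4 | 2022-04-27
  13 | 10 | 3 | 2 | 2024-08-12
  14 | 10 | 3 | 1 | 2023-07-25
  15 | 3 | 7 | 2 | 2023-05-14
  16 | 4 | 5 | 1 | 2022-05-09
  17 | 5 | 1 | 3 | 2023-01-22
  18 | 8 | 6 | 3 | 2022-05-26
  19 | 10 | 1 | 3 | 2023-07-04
SELECT name, price FROM products ORDER BY price DESC LIMIT 4

Execution result:
name | price
Tablet | 327.01
Laptop | 288.31
Speaker | 243.24
Router | 233.42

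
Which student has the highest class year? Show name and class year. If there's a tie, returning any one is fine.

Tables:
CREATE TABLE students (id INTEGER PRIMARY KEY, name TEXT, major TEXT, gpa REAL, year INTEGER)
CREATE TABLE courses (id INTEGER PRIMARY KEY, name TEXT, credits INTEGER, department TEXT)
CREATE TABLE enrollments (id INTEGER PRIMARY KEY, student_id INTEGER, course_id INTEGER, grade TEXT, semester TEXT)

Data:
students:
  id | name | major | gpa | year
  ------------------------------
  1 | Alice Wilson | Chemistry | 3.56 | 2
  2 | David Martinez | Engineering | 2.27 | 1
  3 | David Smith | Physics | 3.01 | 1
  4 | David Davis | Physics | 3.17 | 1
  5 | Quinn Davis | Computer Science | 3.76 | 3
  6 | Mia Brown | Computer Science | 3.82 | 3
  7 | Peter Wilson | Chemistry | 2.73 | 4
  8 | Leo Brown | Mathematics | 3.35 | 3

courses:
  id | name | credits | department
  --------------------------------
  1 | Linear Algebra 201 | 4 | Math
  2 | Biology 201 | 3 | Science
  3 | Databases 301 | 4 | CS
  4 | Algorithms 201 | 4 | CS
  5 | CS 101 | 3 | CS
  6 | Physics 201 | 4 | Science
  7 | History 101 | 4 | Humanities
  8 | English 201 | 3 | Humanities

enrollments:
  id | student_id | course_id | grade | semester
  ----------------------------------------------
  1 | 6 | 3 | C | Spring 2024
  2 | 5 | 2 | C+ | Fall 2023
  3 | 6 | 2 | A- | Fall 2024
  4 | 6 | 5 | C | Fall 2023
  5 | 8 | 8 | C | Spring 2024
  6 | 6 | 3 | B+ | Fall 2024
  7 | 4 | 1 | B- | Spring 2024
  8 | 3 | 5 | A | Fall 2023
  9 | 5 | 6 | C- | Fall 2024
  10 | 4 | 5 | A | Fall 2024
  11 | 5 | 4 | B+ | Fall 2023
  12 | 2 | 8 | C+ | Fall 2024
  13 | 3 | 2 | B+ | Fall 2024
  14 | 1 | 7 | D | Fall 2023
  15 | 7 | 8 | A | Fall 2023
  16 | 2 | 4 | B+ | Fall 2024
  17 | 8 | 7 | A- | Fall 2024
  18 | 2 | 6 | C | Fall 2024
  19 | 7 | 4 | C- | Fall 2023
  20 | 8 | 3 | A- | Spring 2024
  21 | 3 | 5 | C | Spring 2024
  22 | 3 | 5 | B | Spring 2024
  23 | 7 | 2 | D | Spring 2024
SELECT name, year FROM students ORDER BY year DESC LIMIT 1

Execution result:
name | year
Peter Wilson | 4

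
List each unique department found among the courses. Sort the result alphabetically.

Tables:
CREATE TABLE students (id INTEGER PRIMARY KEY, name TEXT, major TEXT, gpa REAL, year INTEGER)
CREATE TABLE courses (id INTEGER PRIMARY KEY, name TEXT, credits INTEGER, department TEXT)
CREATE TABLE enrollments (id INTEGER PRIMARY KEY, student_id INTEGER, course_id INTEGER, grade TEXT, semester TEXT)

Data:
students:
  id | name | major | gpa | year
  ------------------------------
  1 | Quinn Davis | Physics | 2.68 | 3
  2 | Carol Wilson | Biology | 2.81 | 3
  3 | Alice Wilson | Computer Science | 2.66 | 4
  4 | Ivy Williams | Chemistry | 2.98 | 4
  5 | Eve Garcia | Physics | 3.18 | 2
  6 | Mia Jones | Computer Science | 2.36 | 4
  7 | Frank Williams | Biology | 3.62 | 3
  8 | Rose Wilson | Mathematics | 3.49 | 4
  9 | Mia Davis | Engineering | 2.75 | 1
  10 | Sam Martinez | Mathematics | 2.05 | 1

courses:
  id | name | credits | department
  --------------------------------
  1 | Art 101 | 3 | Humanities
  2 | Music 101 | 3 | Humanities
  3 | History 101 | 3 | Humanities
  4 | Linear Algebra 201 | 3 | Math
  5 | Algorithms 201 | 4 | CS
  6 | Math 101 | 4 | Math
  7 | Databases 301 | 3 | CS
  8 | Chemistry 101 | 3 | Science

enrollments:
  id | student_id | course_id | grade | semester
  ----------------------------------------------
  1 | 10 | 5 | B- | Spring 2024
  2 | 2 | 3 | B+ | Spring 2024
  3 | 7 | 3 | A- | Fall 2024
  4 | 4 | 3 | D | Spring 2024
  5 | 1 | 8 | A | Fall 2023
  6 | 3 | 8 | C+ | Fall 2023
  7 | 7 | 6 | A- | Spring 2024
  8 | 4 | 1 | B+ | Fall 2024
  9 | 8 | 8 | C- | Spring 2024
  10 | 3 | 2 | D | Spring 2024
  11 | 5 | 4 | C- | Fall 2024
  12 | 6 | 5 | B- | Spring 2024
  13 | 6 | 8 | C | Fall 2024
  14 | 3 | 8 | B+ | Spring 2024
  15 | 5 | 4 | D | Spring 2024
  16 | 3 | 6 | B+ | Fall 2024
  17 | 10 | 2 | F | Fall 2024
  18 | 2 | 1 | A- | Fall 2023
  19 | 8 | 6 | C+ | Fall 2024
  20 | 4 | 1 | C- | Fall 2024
SELECT DISTINCT department FROM courses ORDER BY department

Execution result:
department
CS
Humanities
Math
Science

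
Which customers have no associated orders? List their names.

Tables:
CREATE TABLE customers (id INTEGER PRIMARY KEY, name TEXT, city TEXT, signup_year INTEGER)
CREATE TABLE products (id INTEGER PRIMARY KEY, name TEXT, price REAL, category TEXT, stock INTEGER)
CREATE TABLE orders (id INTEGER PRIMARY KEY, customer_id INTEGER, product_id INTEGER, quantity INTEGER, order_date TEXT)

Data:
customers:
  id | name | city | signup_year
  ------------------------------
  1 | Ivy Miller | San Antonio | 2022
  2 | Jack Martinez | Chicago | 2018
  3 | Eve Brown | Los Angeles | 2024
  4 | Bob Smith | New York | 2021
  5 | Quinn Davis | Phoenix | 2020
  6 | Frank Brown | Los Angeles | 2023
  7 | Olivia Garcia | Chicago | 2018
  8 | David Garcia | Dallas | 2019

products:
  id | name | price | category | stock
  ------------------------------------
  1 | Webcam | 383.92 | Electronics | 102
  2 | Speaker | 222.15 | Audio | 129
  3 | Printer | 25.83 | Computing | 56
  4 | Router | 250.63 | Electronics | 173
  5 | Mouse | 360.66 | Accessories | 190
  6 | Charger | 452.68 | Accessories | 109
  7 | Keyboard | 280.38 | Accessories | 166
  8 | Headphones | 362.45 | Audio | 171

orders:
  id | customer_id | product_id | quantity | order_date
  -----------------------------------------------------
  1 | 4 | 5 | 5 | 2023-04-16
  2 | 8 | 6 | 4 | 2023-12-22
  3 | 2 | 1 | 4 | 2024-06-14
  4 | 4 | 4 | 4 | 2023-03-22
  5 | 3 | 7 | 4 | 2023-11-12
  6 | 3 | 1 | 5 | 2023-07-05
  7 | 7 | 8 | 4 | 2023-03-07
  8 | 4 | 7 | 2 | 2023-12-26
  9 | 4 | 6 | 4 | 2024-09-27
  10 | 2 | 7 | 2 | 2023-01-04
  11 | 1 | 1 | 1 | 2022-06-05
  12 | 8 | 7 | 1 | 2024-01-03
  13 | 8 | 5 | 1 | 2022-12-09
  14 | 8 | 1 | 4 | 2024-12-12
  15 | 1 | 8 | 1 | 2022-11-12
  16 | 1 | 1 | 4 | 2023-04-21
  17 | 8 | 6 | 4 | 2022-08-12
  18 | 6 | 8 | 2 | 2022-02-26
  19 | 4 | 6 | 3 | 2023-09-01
SELECT p.name FROM customers p LEFT JOIN orders c ON c.customer_id = p.id WHERE c.id IS NULL

Execution result:
Quinn Davis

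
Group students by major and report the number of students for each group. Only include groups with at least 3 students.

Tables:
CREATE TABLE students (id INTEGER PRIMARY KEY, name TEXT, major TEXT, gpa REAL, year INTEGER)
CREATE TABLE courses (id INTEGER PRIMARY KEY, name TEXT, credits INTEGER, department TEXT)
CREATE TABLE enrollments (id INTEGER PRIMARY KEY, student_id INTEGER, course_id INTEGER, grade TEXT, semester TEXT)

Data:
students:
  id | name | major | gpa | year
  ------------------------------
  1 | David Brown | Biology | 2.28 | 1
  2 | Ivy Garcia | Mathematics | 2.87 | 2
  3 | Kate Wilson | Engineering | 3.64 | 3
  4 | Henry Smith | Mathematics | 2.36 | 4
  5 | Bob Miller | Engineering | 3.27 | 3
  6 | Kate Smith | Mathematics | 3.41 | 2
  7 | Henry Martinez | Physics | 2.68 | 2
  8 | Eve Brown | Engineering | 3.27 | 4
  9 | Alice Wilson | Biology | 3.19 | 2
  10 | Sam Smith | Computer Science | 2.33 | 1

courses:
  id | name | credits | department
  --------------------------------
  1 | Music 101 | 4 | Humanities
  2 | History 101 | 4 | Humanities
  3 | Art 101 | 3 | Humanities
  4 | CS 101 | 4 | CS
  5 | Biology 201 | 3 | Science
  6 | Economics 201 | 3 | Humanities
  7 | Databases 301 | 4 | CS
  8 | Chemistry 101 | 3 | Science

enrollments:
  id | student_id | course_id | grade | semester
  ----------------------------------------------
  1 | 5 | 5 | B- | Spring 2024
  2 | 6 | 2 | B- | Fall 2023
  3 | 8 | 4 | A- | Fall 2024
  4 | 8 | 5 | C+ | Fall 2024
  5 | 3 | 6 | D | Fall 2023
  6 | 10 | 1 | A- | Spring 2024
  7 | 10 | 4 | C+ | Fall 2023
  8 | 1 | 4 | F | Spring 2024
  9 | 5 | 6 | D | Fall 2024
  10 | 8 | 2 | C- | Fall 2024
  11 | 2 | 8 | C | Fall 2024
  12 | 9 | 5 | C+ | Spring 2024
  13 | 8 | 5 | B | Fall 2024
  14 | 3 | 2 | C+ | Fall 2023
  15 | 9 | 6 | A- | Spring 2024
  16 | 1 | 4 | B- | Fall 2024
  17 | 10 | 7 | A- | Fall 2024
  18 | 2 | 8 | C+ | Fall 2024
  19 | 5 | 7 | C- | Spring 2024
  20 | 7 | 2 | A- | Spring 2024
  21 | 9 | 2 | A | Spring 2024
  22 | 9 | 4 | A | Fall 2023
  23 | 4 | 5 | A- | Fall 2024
SELECT major, COUNT(*) AS n FROM students GROUP BY major HAVING COUNT(*) >= 3

Execution result:
major | n
Engineering | 3
Mathematics | 3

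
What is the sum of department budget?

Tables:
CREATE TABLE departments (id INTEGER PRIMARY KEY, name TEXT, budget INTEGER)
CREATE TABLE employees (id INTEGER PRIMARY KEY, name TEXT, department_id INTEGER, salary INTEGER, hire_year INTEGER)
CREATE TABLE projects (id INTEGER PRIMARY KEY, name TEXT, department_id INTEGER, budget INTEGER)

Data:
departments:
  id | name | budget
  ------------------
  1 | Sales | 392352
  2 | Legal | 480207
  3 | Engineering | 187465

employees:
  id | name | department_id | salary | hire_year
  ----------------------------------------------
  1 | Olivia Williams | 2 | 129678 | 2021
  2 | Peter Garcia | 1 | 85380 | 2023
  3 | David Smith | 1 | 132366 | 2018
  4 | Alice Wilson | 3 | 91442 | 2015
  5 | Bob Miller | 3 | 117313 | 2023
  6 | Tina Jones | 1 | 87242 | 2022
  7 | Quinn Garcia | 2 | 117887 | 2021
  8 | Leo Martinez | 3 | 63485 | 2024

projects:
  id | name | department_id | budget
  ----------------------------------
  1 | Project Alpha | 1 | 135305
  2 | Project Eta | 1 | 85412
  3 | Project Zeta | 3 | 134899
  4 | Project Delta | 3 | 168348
SELECT SUM(budget) FROM departments

Execution result:
1060024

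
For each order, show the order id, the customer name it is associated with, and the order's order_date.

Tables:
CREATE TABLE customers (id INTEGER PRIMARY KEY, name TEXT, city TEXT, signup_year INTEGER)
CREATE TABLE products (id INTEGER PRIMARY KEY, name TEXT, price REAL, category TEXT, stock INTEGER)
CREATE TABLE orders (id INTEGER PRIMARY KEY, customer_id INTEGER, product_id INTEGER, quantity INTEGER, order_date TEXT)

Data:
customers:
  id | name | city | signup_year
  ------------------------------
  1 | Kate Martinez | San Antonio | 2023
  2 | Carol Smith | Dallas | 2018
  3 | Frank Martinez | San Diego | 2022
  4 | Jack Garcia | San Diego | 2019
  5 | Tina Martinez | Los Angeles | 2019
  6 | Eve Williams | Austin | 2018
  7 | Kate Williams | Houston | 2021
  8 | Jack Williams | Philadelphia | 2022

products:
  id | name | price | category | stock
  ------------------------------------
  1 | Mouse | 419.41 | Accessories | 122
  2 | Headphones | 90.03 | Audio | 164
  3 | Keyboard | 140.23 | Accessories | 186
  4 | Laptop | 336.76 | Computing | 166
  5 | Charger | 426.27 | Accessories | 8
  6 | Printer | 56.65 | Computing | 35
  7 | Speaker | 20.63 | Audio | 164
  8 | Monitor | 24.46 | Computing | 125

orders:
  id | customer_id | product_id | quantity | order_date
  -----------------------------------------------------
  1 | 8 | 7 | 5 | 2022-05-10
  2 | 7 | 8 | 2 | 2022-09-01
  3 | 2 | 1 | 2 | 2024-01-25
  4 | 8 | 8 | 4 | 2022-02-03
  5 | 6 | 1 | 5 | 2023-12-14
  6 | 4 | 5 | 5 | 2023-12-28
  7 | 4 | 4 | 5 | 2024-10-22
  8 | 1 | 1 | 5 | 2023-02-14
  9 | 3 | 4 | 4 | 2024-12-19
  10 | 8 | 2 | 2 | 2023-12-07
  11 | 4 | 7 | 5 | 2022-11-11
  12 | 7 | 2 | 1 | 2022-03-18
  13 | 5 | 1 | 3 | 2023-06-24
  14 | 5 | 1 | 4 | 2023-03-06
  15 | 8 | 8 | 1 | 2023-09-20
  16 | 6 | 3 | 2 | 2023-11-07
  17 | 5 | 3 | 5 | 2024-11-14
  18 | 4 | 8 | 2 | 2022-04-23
SELECT c.id, p.name AS customer, c.order_date FROM orders c JOIN customers p ON c.customer_id = p.id

Execution result:
id | customer | order_date
1 | Jack Williams | 2022-05-10
2 | Kate Williams | 2022-09-01
3 | Carol Smith | 2024-01-25
4 | Jack Williams | 2022-02-03
5 | Eve Williams | 2023-12-14
6 | Jack Garcia | 2023-12-28
7 | Jack Garcia | 2024-10-22
8 | Kate Martinez | 2023-02-14
9 | Frank Martinez | 2024-12-19
10 | Jack Williams | 2023-12-07
11 | Jack Garcia | 2022-11-11
12 | Kate Williams | 2022-03-18
13 | Tina Martinez | 2023-06-24
14 | Tina Martinez | 2023-03-06
15 | Jack Williams | 2023-09-20
16 | Eve Williams | 2023-11-07
17 | Tina Martinez | 2024-11-14
18 | Jack Garcia | 2022-04-23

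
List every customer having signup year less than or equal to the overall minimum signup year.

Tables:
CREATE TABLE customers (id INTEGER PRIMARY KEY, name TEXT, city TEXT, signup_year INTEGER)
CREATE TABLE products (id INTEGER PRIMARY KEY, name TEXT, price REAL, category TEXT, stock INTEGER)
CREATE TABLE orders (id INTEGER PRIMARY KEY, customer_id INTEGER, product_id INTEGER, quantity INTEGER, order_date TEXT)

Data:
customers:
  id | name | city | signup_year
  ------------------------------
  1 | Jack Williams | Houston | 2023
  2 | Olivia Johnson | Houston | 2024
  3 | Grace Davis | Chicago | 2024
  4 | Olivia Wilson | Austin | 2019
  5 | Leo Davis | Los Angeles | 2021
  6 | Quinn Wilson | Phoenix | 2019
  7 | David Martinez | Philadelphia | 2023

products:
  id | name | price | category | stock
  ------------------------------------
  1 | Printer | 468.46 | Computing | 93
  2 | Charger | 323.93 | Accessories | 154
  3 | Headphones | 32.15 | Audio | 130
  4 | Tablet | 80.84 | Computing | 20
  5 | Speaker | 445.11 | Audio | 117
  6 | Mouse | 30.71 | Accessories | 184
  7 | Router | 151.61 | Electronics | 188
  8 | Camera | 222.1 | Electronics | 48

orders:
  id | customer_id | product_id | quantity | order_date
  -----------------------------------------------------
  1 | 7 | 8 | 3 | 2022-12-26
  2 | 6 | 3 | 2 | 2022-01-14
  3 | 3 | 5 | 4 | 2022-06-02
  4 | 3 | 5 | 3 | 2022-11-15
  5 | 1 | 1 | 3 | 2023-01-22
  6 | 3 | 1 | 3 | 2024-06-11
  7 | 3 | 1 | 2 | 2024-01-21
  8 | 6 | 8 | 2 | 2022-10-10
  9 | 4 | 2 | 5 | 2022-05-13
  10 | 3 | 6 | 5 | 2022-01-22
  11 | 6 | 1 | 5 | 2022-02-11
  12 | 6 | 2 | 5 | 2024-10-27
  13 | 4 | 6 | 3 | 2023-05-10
SELECT name, signup_year FROM customers WHERE signup_year <= (SELECT MIN(signup_year) FROM customers)

Execution result:
name | signup_year
Olivia Wilson | 2019
Quinn Wilson | 2019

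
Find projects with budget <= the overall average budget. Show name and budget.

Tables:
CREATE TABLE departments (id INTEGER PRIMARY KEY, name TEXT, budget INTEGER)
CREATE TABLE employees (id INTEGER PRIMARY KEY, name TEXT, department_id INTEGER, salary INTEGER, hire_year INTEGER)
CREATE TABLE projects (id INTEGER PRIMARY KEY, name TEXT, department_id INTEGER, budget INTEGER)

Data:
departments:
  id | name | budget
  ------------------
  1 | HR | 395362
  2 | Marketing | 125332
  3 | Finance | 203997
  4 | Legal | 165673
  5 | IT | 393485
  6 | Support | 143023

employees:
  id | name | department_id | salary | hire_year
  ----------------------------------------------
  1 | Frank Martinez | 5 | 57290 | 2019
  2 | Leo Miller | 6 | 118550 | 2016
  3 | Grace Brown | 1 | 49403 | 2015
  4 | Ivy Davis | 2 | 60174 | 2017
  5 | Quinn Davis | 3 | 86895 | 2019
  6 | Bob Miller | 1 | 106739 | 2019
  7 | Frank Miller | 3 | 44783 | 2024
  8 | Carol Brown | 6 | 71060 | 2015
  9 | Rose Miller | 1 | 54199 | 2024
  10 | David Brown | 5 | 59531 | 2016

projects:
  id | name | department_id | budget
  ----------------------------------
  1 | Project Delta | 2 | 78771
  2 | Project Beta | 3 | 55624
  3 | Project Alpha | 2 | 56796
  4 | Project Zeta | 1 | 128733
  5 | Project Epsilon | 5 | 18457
SELECT name, budget FROM projects WHERE budget <= (SELECT AVG(budget) FROM projects)

Execution result:
name | budget
Project Beta | 55624
Project Alpha | 56796
Project Epsilon | 18457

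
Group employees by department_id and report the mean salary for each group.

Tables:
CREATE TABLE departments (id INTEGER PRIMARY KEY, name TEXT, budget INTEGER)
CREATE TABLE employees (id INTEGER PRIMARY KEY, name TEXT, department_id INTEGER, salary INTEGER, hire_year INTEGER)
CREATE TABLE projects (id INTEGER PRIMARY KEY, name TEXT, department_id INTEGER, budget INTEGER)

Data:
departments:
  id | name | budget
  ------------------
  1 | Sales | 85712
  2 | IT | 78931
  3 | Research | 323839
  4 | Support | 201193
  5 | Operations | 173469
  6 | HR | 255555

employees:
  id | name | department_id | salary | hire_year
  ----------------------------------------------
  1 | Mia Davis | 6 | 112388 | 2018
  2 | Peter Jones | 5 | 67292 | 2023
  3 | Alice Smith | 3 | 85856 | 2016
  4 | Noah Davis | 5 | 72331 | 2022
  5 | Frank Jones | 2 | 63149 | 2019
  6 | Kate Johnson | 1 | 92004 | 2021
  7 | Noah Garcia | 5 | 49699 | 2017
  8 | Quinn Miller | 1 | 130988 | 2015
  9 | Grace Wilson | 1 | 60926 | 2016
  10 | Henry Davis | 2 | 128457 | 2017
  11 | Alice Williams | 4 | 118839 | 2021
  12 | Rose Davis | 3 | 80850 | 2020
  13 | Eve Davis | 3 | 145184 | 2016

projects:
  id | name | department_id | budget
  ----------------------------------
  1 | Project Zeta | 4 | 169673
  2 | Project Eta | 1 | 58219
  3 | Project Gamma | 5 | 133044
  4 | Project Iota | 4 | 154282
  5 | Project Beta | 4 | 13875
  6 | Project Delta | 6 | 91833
SELECT department_id, AVG(salary) AS avg_salary FROM employees GROUP BY department_id

Execution result:
department_id | avg_salary
1 | 94639.33
2 | 95803.00
3 | 103963.33
4 | 118839.00
5 | 63107.33
6 | 112388.00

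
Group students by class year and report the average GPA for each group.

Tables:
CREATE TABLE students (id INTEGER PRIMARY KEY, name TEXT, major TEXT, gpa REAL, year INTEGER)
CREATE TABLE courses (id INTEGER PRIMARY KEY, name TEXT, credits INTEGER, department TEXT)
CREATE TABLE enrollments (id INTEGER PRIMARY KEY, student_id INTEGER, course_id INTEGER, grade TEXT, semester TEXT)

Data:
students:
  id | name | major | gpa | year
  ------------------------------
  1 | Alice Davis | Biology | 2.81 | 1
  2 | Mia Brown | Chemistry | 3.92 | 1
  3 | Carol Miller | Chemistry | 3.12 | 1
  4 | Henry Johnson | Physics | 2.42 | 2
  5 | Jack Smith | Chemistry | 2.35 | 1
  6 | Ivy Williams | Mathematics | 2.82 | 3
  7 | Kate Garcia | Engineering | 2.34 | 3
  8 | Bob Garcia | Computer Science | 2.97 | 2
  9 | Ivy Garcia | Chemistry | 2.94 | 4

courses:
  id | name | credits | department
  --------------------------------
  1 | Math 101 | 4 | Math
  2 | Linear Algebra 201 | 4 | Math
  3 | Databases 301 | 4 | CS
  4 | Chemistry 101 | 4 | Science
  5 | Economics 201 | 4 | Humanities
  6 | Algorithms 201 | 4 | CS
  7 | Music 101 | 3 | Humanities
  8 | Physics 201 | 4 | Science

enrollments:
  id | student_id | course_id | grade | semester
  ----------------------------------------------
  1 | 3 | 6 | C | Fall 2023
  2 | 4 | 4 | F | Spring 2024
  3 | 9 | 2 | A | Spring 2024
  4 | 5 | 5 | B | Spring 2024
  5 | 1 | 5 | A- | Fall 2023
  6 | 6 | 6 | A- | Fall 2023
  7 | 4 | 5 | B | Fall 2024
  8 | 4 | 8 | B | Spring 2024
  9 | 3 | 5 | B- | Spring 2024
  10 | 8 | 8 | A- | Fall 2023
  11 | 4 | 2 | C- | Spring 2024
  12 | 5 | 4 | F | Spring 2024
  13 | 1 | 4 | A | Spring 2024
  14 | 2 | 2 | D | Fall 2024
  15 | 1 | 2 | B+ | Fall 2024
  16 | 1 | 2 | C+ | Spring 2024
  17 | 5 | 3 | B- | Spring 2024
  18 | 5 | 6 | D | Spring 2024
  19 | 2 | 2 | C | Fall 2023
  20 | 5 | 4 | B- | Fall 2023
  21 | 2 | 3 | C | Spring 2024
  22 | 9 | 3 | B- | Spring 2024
SELECT year, AVG(gpa) AS avg_gpa FROM students GROUP BY year

Execution result:
year | avg_gpa
1 | 3.05
2 | 2.70
3 | 2.58
4 | 2.94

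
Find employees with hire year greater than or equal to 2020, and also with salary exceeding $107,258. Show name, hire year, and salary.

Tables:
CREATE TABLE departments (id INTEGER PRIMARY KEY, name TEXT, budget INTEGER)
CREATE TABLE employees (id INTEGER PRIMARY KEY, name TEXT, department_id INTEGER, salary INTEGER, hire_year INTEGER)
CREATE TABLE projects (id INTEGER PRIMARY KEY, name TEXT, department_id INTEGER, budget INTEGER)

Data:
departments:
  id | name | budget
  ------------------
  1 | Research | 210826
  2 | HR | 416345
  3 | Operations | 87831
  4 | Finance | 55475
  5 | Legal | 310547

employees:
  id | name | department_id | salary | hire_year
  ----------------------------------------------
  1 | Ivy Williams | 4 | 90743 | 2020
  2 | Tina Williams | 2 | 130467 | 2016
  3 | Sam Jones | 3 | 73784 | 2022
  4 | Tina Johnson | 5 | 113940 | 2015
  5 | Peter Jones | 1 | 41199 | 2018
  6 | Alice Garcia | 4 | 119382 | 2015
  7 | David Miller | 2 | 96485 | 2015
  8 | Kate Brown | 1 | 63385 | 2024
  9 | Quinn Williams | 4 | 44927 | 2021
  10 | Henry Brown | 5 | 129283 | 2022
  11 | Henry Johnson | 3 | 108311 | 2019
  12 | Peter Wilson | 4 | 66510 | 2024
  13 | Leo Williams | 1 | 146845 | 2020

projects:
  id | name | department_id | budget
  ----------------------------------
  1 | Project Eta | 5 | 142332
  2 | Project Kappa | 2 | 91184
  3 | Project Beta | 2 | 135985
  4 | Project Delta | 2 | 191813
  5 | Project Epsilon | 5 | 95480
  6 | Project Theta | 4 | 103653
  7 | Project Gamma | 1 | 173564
SELECT name, hire_year, salary FROM employees WHERE hire_year >= 2020 AND salary > 107258

Execution result:
name | hire_year | salary
Henry Brown | 2022 | 129283
Leo Williams | 2020 | 146845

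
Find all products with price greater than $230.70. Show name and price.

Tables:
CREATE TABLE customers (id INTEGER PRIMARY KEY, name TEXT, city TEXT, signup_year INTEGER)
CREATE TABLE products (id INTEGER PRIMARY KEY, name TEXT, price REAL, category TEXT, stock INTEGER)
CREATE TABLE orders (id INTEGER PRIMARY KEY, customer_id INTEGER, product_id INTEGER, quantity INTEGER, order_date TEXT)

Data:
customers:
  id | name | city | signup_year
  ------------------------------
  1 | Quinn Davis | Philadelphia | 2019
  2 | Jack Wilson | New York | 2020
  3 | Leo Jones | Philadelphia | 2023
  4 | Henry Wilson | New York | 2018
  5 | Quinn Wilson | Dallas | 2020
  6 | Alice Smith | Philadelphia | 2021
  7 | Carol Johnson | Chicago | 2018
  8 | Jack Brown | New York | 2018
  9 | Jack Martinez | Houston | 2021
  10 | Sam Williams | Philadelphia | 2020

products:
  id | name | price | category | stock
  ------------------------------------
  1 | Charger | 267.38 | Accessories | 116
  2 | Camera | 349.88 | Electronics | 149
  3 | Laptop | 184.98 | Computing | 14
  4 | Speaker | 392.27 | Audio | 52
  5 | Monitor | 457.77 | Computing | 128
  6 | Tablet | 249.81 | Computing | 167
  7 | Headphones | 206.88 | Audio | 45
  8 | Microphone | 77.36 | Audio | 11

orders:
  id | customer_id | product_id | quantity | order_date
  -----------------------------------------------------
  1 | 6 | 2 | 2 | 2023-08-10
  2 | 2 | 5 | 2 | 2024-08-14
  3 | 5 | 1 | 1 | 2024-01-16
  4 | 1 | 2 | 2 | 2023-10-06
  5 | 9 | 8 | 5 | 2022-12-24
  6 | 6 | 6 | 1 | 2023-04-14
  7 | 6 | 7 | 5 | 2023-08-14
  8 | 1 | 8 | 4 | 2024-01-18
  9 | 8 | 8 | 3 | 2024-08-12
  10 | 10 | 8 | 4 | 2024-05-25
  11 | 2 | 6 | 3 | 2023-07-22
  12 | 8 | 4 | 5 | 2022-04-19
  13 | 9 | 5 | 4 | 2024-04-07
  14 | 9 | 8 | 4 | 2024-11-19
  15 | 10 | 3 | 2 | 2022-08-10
SELECT name, price FROM products WHERE price > 230.7

Execution result:
name | price
Charger | 267.38
Camera | 349.88
Speaker | 392.27
Monitor | 457.77
Tablet | 249.81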